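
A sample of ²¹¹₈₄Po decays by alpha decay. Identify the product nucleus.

Alpha decay: mass number changes by -4, atomic number by -2.
A: 211 − 4 = 207; Z: 84 − 2 = 82.
Z = 82 is lead, so the daughter is ²⁰⁷₈₂Pb.

Pb-207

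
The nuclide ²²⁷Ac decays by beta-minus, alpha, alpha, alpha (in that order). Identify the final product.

Po-215

Start: (A, Z) = (227, 89).
After β⁻: (227, 90).
After α: (223, 88).
After α: (219, 86).
After α: (215, 84).
Z = 84 is polonium.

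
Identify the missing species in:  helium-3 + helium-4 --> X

Conserve mass number: 3 + 4 = A, so A = 7.
Conserve atomic number: 2 + 2 = Z, so Z = 4.
Z = 4 is beryllium, so the species is beryllium-7.

Be-7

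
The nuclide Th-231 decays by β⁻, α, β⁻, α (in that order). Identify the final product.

Start: (A, Z) = (231, 90).
After β⁻: (231, 91).
After α: (227, 89).
After β⁻: (227, 90).
After α: (223, 88).
Z = 88 is radium.

Ra-223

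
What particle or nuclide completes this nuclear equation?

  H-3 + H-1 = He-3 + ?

neutron

Conserve mass number: 3 + 1 = 3 + A, so A = 1.
Conserve atomic number: 1 + 1 = 2 + Z, so Z = 0.
A = 1 and Z = 0 is n — a neutron.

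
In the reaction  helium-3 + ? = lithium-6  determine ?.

Conserve mass number: 3 + A = 6, so A = 3.
Conserve atomic number: 2 + Z = 3, so Z = 1.
A = 3 and Z = 1 is hydrogen-3 — a triton.

triton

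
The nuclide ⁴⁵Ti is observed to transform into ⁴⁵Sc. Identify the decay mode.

ΔA = 45 − 45 = 0; ΔZ = 21 − 22 = -1.
A is unchanged and Z drops by 1 — a proton has become a neutron (β⁺ emission or electron capture).

beta-plus decay or electron capture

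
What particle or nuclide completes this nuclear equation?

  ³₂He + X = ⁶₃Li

Conserve mass number: 3 + A = 6, so A = 3.
Conserve atomic number: 2 + Z = 3, so Z = 1.
A = 3 and Z = 1 is ³₁H — a triton.

triton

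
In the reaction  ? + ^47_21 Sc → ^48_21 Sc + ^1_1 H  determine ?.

deuteron

Conserve mass number: A + 47 = 48 + 1, so A = 2.
Conserve atomic number: Z + 21 = 21 + 1, so Z = 1.
A = 2 and Z = 1 is ^2_1 H — a deuteron.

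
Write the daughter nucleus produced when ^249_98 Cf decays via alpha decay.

Cm-245

Alpha decay: mass number changes by -4, atomic number by -2.
A: 249 − 4 = 245; Z: 98 − 2 = 96.
Z = 96 is curium, so the daughter is ^245_96 Cm.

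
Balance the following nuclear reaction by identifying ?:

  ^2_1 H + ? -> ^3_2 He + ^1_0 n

Conserve mass number: 2 + A = 3 + 1, so A = 2.
Conserve atomic number: 1 + Z = 2 + 0, so Z = 1.
A = 2 and Z = 1 is ^2_1 H — a deuteron.

deuteron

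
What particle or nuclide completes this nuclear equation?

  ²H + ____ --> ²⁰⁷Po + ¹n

Bi-206

Conserve mass number: 2 + A = 207 + 1, so A = 206.
Conserve atomic number: 1 + Z = 84 + 0, so Z = 83.
Z = 83 is bismuth, so the species is ²⁰⁶Bi.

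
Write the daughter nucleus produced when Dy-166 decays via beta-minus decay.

Beta-minus decay: mass number changes by +0, atomic number by +1.
A: 166 = 166; Z: 66 + 1 = 67.
Z = 67 is holmium, so the daughter is Ho-166.

Ho-166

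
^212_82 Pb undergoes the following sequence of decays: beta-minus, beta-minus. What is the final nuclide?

Po-212

Start: (A, Z) = (212, 82).
After β⁻: (212, 83).
After β⁻: (212, 84).
Z = 84 is polonium.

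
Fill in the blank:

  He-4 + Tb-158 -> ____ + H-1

Dy-161

Conserve mass number: 4 + 158 = A + 1, so A = 161.
Conserve atomic number: 2 + 65 = Z + 1, so Z = 66.
Z = 66 is dysprosium, so the species is Dy-161.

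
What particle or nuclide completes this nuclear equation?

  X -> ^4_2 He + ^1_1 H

Li-5

Conserve mass number: A = 4 + 1, so A = 5.
Conserve atomic number: Z = 2 + 1, so Z = 3.
Z = 3 is lithium, so the species is ^5_3 Li.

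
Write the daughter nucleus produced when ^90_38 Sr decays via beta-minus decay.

Y-90

Beta-minus decay: mass number changes by +0, atomic number by +1.
A: 90 = 90; Z: 38 + 1 = 39.
Z = 39 is yttrium, so the daughter is ^90_39 Y.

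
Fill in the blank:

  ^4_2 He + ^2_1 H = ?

Li-6

Conserve mass number: 4 + 2 = A, so A = 6.
Conserve atomic number: 2 + 1 = Z, so Z = 3.
Z = 3 is lithium, so the species is ^6_3 Li.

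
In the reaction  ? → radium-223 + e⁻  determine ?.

Conserve mass number: A = 223 + 0, so A = 223.
Conserve atomic number: Z = 88 − 1, so Z = 87.
Z = 87 is francium, so the species is francium-223.

Fr-223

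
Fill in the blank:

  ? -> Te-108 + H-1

I-109

Conserve mass number: A = 108 + 1, so A = 109.
Conserve atomic number: Z = 52 + 1, so Z = 53.
Z = 53 is iodine, so the species is I-109.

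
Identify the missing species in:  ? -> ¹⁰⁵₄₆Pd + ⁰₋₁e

Rh-105

Conserve mass number: A = 105 + 0, so A = 105.
Conserve atomic number: Z = 46 − 1, so Z = 45.
Z = 45 is rhodium, so the species is ¹⁰⁵₄₅Rh.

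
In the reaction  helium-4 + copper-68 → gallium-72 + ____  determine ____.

gamma ray

Conserve mass number: 4 + 68 = 72 + A, so A = 0.
Conserve atomic number: 2 + 29 = 31 + Z, so Z = 0.
A = 0 and Z = 0 is γ — a gamma ray.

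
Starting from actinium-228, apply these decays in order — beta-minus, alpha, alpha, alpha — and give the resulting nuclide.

Start: (A, Z) = (228, 89).
After β⁻: (228, 90).
After α: (224, 88).
After α: (220, 86).
After α: (216, 84).
Z = 84 is polonium.

Po-216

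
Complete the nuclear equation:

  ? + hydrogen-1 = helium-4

triton

Conserve mass number: A + 1 = 4, so A = 3.
Conserve atomic number: Z + 1 = 2, so Z = 1.
A = 3 and Z = 1 is hydrogen-3 — a triton.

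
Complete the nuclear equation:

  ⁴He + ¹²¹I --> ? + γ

Conserve mass number: 4 + 121 = A + 0, so A = 125.
Conserve atomic number: 2 + 53 = Z + 0, so Z = 55.
Z = 55 is caesium, so the species is ¹²⁵Cs.

Cs-125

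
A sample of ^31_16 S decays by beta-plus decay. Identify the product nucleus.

P-31

Beta-plus decay: mass number changes by +0, atomic number by -1.
A: 31 = 31; Z: 16 − 1 = 15.
Z = 15 is phosphorus, so the daughter is ^31_15 P.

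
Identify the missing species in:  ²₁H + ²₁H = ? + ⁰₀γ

He-4

Conserve mass number: 2 + 2 = A + 0, so A = 4.
Conserve atomic number: 1 + 1 = Z + 0, so Z = 2.
A = 4 and Z = 2 is ⁴₂He — an alpha particle.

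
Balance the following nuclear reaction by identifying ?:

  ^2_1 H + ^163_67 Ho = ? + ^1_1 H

Conserve mass number: 2 + 163 = A + 1, so A = 164.
Conserve atomic number: 1 + 67 = Z + 1, so Z = 67.
Z = 67 is holmium, so the species is ^164_67 Ho.

Ho-164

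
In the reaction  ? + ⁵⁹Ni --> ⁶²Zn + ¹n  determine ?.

alpha particle

Conserve mass number: A + 59 = 62 + 1, so A = 4.
Conserve atomic number: Z + 28 = 30 + 0, so Z = 2.
A = 4 and Z = 2 is ⁴He — an alpha particle.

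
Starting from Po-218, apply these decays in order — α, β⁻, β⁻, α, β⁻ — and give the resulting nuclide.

Start: (A, Z) = (218, 84).
After α: (214, 82).
After β⁻: (214, 83).
After β⁻: (214, 84).
After α: (210, 82).
After β⁻: (210, 83).
Z = 83 is bismuth.

Bi-210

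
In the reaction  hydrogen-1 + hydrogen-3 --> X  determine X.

He-4

Conserve mass number: 1 + 3 = A, so A = 4.
Conserve atomic number: 1 + 1 = Z, so Z = 2.
A = 4 and Z = 2 is helium-4 — an alpha particle.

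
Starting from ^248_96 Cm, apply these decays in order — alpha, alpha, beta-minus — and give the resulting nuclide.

Start: (A, Z) = (248, 96).
After α: (244, 94).
After α: (240, 92).
After β⁻: (240, 93).
Z = 93 is neptunium.

Np-240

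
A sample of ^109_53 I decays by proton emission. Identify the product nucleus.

Te-108

Proton emission: mass number changes by -1, atomic number by -1.
A: 109 − 1 = 108; Z: 53 − 1 = 52.
Z = 52 is tellurium, so the daughter is ^108_52 Te.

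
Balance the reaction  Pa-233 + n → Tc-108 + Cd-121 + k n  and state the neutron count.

5

Conserve mass number: 234 = 108 + 121 + k, so k = 234 − 229 = 5.
Check atomic number: 91 = 43 + 48 + 0 = 91. ✓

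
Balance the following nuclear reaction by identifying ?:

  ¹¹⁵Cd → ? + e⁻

Conserve mass number: 115 = A + 0, so A = 115.
Conserve atomic number: 48 = Z − 1, so Z = 49.
Z = 49 is indium, so the species is ¹¹⁵In.

In-115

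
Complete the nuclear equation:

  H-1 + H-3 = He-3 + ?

Conserve mass number: 1 + 3 = 3 + A, so A = 1.
Conserve atomic number: 1 + 1 = 2 + Z, so Z = 0.
A = 1 and Z = 0 is n — a neutron.

neutron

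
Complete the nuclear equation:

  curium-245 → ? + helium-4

Conserve mass number: 245 = A + 4, so A = 241.
Conserve atomic number: 96 = Z + 2, so Z = 94.
Z = 94 is plutonium, so the species is plutonium-241.

Pu-241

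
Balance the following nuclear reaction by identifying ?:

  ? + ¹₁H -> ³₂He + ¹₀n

triton

Conserve mass number: A + 1 = 3 + 1, so A = 3.
Conserve atomic number: Z + 1 = 2 + 0, so Z = 1.
A = 3 and Z = 1 is ³₁H — a triton.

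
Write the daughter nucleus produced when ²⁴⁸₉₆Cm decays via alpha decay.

Alpha decay: mass number changes by -4, atomic number by -2.
A: 248 − 4 = 244; Z: 96 − 2 = 94.
Z = 94 is plutonium, so the daughter is ²⁴⁴₉₄Pu.

Pu-244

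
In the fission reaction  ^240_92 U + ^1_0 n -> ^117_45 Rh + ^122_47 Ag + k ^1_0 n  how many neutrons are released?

Conserve mass number: 241 = 117 + 122 + k, so k = 241 − 239 = 2.
Check atomic number: 92 = 45 + 47 + 0 = 92. ✓

2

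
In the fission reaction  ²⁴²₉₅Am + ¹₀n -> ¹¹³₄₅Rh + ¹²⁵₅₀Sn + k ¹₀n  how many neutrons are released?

Conserve mass number: 243 = 113 + 125 + k, so k = 243 − 238 = 5.
Check atomic number: 95 = 45 + 50 + 0 = 95. ✓

5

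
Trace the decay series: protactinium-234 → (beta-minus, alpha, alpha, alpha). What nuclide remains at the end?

Rn-222

Start: (A, Z) = (234, 91).
After β⁻: (234, 92).
After α: (230, 90).
After α: (226, 88).
After α: (222, 86).
Z = 86 is radon.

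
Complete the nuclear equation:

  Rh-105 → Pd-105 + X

beta-minus particle

Conserve mass number: 105 = 105 + A, so A = 0.
Conserve atomic number: 45 = 46 + Z, so Z = -1.
A = 0 and Z = -1 is e⁻ — a beta-minus particle.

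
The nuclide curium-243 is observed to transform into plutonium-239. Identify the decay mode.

ΔA = 239 − 243 = -4; ΔZ = 94 − 96 = -2.
A drops by 4 and Z drops by 2 — the signature of alpha emission.

alpha decay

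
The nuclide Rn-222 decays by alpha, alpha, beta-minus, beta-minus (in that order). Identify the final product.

Po-214

Start: (A, Z) = (222, 86).
After α: (218, 84).
After α: (214, 82).
After β⁻: (214, 83).
After β⁻: (214, 84).
Z = 84 is polonium.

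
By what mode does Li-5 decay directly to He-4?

proton emission

ΔA = 4 − 5 = -1; ΔZ = 2 − 3 = -1.
A drops by 1 and Z drops by 1 — a proton was emitted.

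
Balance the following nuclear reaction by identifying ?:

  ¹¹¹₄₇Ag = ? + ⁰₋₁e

Cd-111

Conserve mass number: 111 = A + 0, so A = 111.
Conserve atomic number: 47 = Z − 1, so Z = 48.
Z = 48 is cadmium, so the species is ¹¹¹₄₈Cd.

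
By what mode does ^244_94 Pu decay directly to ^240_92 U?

alpha decay

ΔA = 240 − 244 = -4; ΔZ = 92 − 94 = -2.
A drops by 4 and Z drops by 2 — the signature of alpha emission.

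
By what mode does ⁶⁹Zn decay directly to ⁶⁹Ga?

ΔA = 69 − 69 = 0; ΔZ = 31 − 30 = +1.
A is unchanged and Z rises by 1 — a neutron has become a proton (β⁻ decay).

beta-minus decay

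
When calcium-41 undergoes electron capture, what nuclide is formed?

Electron capture: mass number changes by +0, atomic number by -1.
A: 41 = 41; Z: 20 − 1 = 19.
Z = 19 is potassium, so the daughter is potassium-41.

K-41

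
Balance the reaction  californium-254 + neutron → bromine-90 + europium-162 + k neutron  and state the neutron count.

Conserve mass number: 255 = 90 + 162 + k, so k = 255 − 252 = 3.
Check atomic number: 98 = 35 + 63 + 0 = 98. ✓

3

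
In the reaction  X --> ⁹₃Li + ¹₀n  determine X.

Conserve mass number: A = 9 + 1, so A = 10.
Conserve atomic number: Z = 3 + 0, so Z = 3.
Z = 3 is lithium, so the species is ¹⁰₃Li.

Li-10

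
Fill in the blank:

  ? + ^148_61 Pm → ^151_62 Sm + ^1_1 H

alpha particle

Conserve mass number: A + 148 = 151 + 1, so A = 4.
Conserve atomic number: Z + 61 = 62 + 1, so Z = 2.
A = 4 and Z = 2 is ^4_2 He — an alpha particle.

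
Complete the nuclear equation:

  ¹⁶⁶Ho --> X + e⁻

Er-166

Conserve mass number: 166 = A + 0, so A = 166.
Conserve atomic number: 67 = Z − 1, so Z = 68.
Z = 68 is erbium, so the species is ¹⁶⁶Er.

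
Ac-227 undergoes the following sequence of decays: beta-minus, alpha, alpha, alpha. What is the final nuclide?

Start: (A, Z) = (227, 89).
After β⁻: (227, 90).
After α: (223, 88).
After α: (219, 86).
After α: (215, 84).
Z = 84 is polonium.

Po-215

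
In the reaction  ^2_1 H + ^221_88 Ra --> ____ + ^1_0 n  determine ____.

Ac-222

Conserve mass number: 2 + 221 = A + 1, so A = 222.
Conserve atomic number: 1 + 88 = Z + 0, so Z = 89.
Z = 89 is actinium, so the species is ^222_89 Ac.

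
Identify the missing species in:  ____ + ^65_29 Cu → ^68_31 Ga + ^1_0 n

Conserve mass number: A + 65 = 68 + 1, so A = 4.
Conserve atomic number: Z + 29 = 31 + 0, so Z = 2.
A = 4 and Z = 2 is ^4_2 He — an alpha particle.

alpha particle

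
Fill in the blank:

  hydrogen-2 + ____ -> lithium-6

Conserve mass number: 2 + A = 6, so A = 4.
Conserve atomic number: 1 + Z = 3, so Z = 2.
A = 4 and Z = 2 is helium-4 — an alpha particle.

alpha particle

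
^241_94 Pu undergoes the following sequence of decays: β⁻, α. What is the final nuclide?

Start: (A, Z) = (241, 94).
After β⁻: (241, 95).
After α: (237, 93).
Z = 93 is neptunium.

Np-237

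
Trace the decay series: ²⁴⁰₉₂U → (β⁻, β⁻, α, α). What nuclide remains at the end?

Start: (A, Z) = (240, 92).
After β⁻: (240, 93).
After β⁻: (240, 94).
After α: (236, 92).
After α: (232, 90).
Z = 90 is thorium.

Th-232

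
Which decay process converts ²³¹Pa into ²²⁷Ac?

alpha decay

ΔA = 227 − 231 = -4; ΔZ = 89 − 91 = -2.
A drops by 4 and Z drops by 2 — the signature of alpha emission.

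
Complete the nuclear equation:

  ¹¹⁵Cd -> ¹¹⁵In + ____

Conserve mass number: 115 = 115 + A, so A = 0.
Conserve atomic number: 48 = 49 + Z, so Z = -1.
A = 0 and Z = -1 is e⁻ — a beta-minus particle.

beta-minus particle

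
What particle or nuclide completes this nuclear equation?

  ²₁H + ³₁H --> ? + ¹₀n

Conserve mass number: 2 + 3 = A + 1, so A = 4.
Conserve atomic number: 1 + 1 = Z + 0, so Z = 2.
A = 4 and Z = 2 is ⁴₂He — an alpha particle.

He-4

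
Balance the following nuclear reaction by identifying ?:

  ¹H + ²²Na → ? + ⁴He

Ne-19

Conserve mass number: 1 + 22 = A + 4, so A = 19.
Conserve atomic number: 1 + 11 = Z + 2, so Z = 10.
Z = 10 is neon, so the species is ¹⁹Ne.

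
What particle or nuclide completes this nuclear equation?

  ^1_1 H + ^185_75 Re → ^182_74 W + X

alpha particle

Conserve mass number: 1 + 185 = 182 + A, so A = 4.
Conserve atomic number: 1 + 75 = 74 + Z, so Z = 2.
A = 4 and Z = 2 is ^4_2 He — an alpha particle.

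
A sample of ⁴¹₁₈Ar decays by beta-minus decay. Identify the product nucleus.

Beta-minus decay: mass number changes by +0, atomic number by +1.
A: 41 = 41; Z: 18 + 1 = 19.
Z = 19 is potassium, so the daughter is ⁴¹₁₉K.

K-41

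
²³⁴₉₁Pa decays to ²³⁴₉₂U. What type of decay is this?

ΔA = 234 − 234 = 0; ΔZ = 92 − 91 = +1.
A is unchanged and Z rises by 1 — a neutron has become a proton (β⁻ decay).

beta-minus decay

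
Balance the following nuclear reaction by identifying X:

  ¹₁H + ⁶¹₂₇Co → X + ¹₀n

Ni-61

Conserve mass number: 1 + 61 = A + 1, so A = 61.
Conserve atomic number: 1 + 27 = Z + 0, so Z = 28.
Z = 28 is nickel, so the species is ⁶¹₂₈Ni.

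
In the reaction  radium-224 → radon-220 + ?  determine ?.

Conserve mass number: 224 = 220 + A, so A = 4.
Conserve atomic number: 88 = 86 + Z, so Z = 2.
A = 4 and Z = 2 is helium-4 — an alpha particle.

alpha particle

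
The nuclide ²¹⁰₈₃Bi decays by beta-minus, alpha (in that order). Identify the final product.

Start: (A, Z) = (210, 83).
After β⁻: (210, 84).
After α: (206, 82).
Z = 82 is lead.

Pb-206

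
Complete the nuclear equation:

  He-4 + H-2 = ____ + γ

Conserve mass number: 4 + 2 = A + 0, so A = 6.
Conserve atomic number: 2 + 1 = Z + 0, so Z = 3.
Z = 3 is lithium, so the species is Li-6.

Li-6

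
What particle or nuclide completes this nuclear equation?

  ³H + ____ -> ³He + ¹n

Conserve mass number: 3 + A = 3 + 1, so A = 1.
Conserve atomic number: 1 + Z = 2 + 0, so Z = 1.
A = 1 and Z = 1 is ¹H — a proton.

proton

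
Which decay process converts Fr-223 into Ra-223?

beta-minus decay

ΔA = 223 − 223 = 0; ΔZ = 88 − 87 = +1.
A is unchanged and Z rises by 1 — a neutron has become a proton (β⁻ decay).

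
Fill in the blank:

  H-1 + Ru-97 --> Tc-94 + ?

Conserve mass number: 1 + 97 = 94 + A, so A = 4.
Conserve atomic number: 1 + 44 = 43 + Z, so Z = 2.
A = 4 and Z = 2 is He-4 — an alpha particle.

alpha particle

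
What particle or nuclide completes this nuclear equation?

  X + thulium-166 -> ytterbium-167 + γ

Conserve mass number: A + 166 = 167 + 0, so A = 1.
Conserve atomic number: Z + 69 = 70 + 0, so Z = 1.
A = 1 and Z = 1 is hydrogen-1 — a proton.

proton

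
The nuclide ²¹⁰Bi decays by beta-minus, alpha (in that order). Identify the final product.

Pb-206

Start: (A, Z) = (210, 83).
After β⁻: (210, 84).
After α: (206, 82).
Z = 82 is lead.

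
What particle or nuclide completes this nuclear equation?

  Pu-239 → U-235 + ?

Conserve mass number: 239 = 235 + A, so A = 4.
Conserve atomic number: 94 = 92 + Z, so Z = 2.
A = 4 and Z = 2 is He-4 — an alpha particle.

alpha particle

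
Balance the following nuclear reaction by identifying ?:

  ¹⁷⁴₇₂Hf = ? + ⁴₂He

Yb-170

Conserve mass number: 174 = A + 4, so A = 170.
Conserve atomic number: 72 = Z + 2, so Z = 70.
Z = 70 is ytterbium, so the species is ¹⁷⁰₇₀Yb.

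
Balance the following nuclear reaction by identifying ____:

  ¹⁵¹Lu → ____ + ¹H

Conserve mass number: 151 = A + 1, so A = 150.
Conserve atomic number: 71 = Z + 1, so Z = 70.
Z = 70 is ytterbium, so the species is ¹⁵⁰Yb.

Yb-150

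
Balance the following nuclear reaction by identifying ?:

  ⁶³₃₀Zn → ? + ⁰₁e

Cu-63

Conserve mass number: 63 = A + 0, so A = 63.
Conserve atomic number: 30 = Z + 1, so Z = 29.
Z = 29 is copper, so the species is ⁶³₂₉Cu.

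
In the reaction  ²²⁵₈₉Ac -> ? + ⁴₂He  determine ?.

Fr-221

Conserve mass number: 225 = A + 4, so A = 221.
Conserve atomic number: 89 = Z + 2, so Z = 87.
Z = 87 is francium, so the species is ²²¹₈₇Fr.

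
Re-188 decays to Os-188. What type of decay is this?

ΔA = 188 − 188 = 0; ΔZ = 76 − 75 = +1.
A is unchanged and Z rises by 1 — a neutron has become a proton (β⁻ decay).

beta-minus decay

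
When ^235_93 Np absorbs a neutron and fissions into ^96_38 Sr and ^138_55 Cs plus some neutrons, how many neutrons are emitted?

2

Conserve mass number: 236 = 96 + 138 + k, so k = 236 − 234 = 2.
Check atomic number: 93 = 38 + 55 + 0 = 93. ✓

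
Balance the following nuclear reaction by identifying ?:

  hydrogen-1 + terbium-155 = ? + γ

Conserve mass number: 1 + 155 = A + 0, so A = 156.
Conserve atomic number: 1 + 65 = Z + 0, so Z = 66.
Z = 66 is dysprosium, so the species is dysprosium-156.

Dy-156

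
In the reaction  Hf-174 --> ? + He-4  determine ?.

Conserve mass number: 174 = A + 4, so A = 170.
Conserve atomic number: 72 = Z + 2, so Z = 70.
Z = 70 is ytterbium, so the species is Yb-170.

Yb-170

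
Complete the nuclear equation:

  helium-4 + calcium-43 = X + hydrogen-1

Conserve mass number: 4 + 43 = A + 1, so A = 46.
Conserve atomic number: 2 + 20 = Z + 1, so Z = 21.
Z = 21 is scandium, so the species is scandium-46.

Sc-46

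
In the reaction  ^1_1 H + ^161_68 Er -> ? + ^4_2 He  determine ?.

Conserve mass number: 1 + 161 = A + 4, so A = 158.
Conserve atomic number: 1 + 68 = Z + 2, so Z = 67.
Z = 67 is holmium, so the species is ^158_67 Ho.

Ho-158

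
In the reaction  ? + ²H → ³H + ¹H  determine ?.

Conserve mass number: A + 2 = 3 + 1, so A = 2.
Conserve atomic number: Z + 1 = 1 + 1, so Z = 1.
A = 2 and Z = 1 is ²H — a deuteron.

deuteron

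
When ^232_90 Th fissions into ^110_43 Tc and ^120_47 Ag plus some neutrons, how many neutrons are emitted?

Conserve mass number: 232 = 110 + 120 + k, so k = 232 − 230 = 2.
Check atomic number: 90 = 43 + 47 + 0 = 90. ✓

2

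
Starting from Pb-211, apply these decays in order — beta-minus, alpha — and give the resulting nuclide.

Tl-207

Start: (A, Z) = (211, 82).
After β⁻: (211, 83).
After α: (207, 81).
Z = 81 is thallium.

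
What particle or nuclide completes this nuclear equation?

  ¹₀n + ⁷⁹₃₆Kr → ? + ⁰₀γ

Conserve mass number: 1 + 79 = A + 0, so A = 80.
Conserve atomic number: 0 + 36 = Z + 0, so Z = 36.
Z = 36 is krypton, so the species is ⁸⁰₃₆Kr.

Kr-80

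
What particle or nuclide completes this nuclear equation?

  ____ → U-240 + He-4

Conserve mass number: A = 240 + 4, so A = 244.
Conserve atomic number: Z = 92 + 2, so Z = 94.
Z = 94 is plutonium, so the species is Pu-244.

Pu-244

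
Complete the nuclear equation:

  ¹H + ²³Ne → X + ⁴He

F-20

Conserve mass number: 1 + 23 = A + 4, so A = 20.
Conserve atomic number: 1 + 10 = Z + 2, so Z = 9.
Z = 9 is fluorine, so the species is ²⁰F.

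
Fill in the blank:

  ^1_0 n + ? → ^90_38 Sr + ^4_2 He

Conserve mass number: 1 + A = 90 + 4, so A = 93.
Conserve atomic number: 0 + Z = 38 + 2, so Z = 40.
Z = 40 is zirconium, so the species is ^93_40 Zr.

Zr-93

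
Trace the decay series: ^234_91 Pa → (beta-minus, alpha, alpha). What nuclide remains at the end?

Start: (A, Z) = (234, 91).
After β⁻: (234, 92).
After α: (230, 90).
After α: (226, 88).
Z = 88 is radium.

Ra-226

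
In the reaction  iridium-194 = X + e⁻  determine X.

Conserve mass number: 194 = A + 0, so A = 194.
Conserve atomic number: 77 = Z − 1, so Z = 78.
Z = 78 is platinum, so the species is platinum-194.

Pt-194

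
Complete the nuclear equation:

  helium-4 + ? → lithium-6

deuteron

Conserve mass number: 4 + A = 6, so A = 2.
Conserve atomic number: 2 + Z = 3, so Z = 1.
A = 2 and Z = 1 is hydrogen-2 — a deuteron.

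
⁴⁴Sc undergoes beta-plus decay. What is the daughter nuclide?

Ca-44

Beta-plus decay: mass number changes by +0, atomic number by -1.
A: 44 = 44; Z: 21 − 1 = 20.
Z = 20 is calcium, so the daughter is ⁴⁴Ca.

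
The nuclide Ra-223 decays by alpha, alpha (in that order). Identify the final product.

Start: (A, Z) = (223, 88).
After α: (219, 86).
After α: (215, 84).
Z = 84 is polonium.

Po-215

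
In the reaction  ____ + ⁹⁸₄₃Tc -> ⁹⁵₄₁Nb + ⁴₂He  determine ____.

Conserve mass number: A + 98 = 95 + 4, so A = 1.
Conserve atomic number: Z + 43 = 41 + 2, so Z = 0.
A = 1 and Z = 0 is ¹₀n — a neutron.

neutron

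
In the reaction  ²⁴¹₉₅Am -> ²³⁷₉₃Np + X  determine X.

Conserve mass number: 241 = 237 + A, so A = 4.
Conserve atomic number: 95 = 93 + Z, so Z = 2.
A = 4 and Z = 2 is ⁴₂He — an alpha particle.

alpha particle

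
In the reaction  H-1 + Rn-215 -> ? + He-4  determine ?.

At-212

Conserve mass number: 1 + 215 = A + 4, so A = 212.
Conserve atomic number: 1 + 86 = Z + 2, so Z = 85.
Z = 85 is astatine, so the species is At-212.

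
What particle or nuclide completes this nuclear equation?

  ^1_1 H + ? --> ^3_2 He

deuteron

Conserve mass number: 1 + A = 3, so A = 2.
Conserve atomic number: 1 + Z = 2, so Z = 1.
A = 2 and Z = 1 is ^2_1 H — a deuteron.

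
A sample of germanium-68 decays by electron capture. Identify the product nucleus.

Ga-68

Electron capture: mass number changes by +0, atomic number by -1.
A: 68 = 68; Z: 32 − 1 = 31.
Z = 31 is gallium, so the daughter is gallium-68.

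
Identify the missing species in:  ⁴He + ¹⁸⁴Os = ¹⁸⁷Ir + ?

Conserve mass number: 4 + 184 = 187 + A, so A = 1.
Conserve atomic number: 2 + 76 = 77 + Z, so Z = 1.
A = 1 and Z = 1 is ¹H — a proton.

proton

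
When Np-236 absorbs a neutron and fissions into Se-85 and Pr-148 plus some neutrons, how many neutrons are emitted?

4

Conserve mass number: 237 = 85 + 148 + k, so k = 237 − 233 = 4.
Check atomic number: 93 = 34 + 59 + 0 = 93. ✓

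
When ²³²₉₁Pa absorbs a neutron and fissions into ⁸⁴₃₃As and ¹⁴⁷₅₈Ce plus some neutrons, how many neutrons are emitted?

2

Conserve mass number: 233 = 84 + 147 + k, so k = 233 − 231 = 2.
Check atomic number: 91 = 33 + 58 + 0 = 91. ✓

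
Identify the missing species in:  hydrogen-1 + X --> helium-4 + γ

Conserve mass number: 1 + A = 4 + 0, so A = 3.
Conserve atomic number: 1 + Z = 2 + 0, so Z = 1.
A = 3 and Z = 1 is hydrogen-3 — a triton.

triton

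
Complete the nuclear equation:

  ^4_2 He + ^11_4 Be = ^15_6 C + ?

Conserve mass number: 4 + 11 = 15 + A, so A = 0.
Conserve atomic number: 2 + 4 = 6 + Z, so Z = 0.
A = 0 and Z = 0 is ^0_0 γ — a gamma ray.

gamma ray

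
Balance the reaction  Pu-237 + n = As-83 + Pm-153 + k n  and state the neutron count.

2

Conserve mass number: 238 = 83 + 153 + k, so k = 238 − 236 = 2.
Check atomic number: 94 = 33 + 61 + 0 = 94. ✓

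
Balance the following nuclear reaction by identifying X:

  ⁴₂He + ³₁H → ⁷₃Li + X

Conserve mass number: 4 + 3 = 7 + A, so A = 0.
Conserve atomic number: 2 + 1 = 3 + Z, so Z = 0.
A = 0 and Z = 0 is ⁰₀γ — a gamma ray.

gamma ray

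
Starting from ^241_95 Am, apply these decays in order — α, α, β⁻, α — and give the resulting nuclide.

Start: (A, Z) = (241, 95).
After α: (237, 93).
After α: (233, 91).
After β⁻: (233, 92).
After α: (229, 90).
Z = 90 is thorium.

Th-229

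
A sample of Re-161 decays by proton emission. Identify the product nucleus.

Proton emission: mass number changes by -1, atomic number by -1.
A: 161 − 1 = 160; Z: 75 − 1 = 74.
Z = 74 is tungsten, so the daughter is W-160.

W-160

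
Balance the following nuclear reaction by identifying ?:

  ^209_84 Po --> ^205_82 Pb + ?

Conserve mass number: 209 = 205 + A, so A = 4.
Conserve atomic number: 84 = 82 + Z, so Z = 2.
A = 4 and Z = 2 is ^4_2 He — an alpha particle.

alpha particle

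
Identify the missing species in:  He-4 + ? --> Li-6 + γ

deuteron

Conserve mass number: 4 + A = 6 + 0, so A = 2.
Conserve atomic number: 2 + Z = 3 + 0, so Z = 1.
A = 2 and Z = 1 is H-2 — a deuteron.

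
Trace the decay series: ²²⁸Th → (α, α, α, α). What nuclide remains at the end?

Start: (A, Z) = (228, 90).
After α: (224, 88).
After α: (220, 86).
After α: (216, 84).
After α: (212, 82).
Z = 82 is lead.

Pb-212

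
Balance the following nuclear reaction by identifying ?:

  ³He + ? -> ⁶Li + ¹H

Conserve mass number: 3 + A = 6 + 1, so A = 4.
Conserve atomic number: 2 + Z = 3 + 1, so Z = 2.
A = 4 and Z = 2 is ⁴He — an alpha particle.

alpha particle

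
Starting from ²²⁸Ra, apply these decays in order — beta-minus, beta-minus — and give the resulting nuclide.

Start: (A, Z) = (228, 88).
After β⁻: (228, 89).
After β⁻: (228, 90).
Z = 90 is thorium.

Th-228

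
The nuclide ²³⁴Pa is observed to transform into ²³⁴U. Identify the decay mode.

ΔA = 234 − 234 = 0; ΔZ = 92 − 91 = +1.
A is unchanged and Z rises by 1 — a neutron has become a proton (β⁻ decay).

beta-minus decay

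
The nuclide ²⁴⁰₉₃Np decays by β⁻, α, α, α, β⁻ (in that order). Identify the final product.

Start: (A, Z) = (240, 93).
After β⁻: (240, 94).
After α: (236, 92).
After α: (232, 90).
After α: (228, 88).
After β⁻: (228, 89).
Z = 89 is actinium.

Ac-228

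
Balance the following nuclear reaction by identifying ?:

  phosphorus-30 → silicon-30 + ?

positron

Conserve mass number: 30 = 30 + A, so A = 0.
Conserve atomic number: 15 = 14 + Z, so Z = 1.
A = 0 and Z = 1 is e⁺ — a positron.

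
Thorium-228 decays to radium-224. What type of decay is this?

ΔA = 224 − 228 = -4; ΔZ = 88 − 90 = -2.
A drops by 4 and Z drops by 2 — the signature of alpha emission.

alpha decay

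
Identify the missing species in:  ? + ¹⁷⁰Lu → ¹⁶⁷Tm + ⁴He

neutron

Conserve mass number: A + 170 = 167 + 4, so A = 1.
Conserve atomic number: Z + 71 = 69 + 2, so Z = 0.
A = 1 and Z = 0 is ¹n — a neutron.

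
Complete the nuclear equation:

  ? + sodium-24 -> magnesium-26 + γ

Conserve mass number: A + 24 = 26 + 0, so A = 2.
Conserve atomic number: Z + 11 = 12 + 0, so Z = 1.
A = 2 and Z = 1 is hydrogen-2 — a deuteron.

deuteron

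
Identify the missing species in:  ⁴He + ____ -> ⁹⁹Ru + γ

Mo-95

Conserve mass number: 4 + A = 99 + 0, so A = 95.
Conserve atomic number: 2 + Z = 44 + 0, so Z = 42.
Z = 42 is molybdenum, so the species is ⁹⁵Mo.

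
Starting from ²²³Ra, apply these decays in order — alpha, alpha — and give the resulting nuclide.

Start: (A, Z) = (223, 88).
After α: (219, 86).
After α: (215, 84).
Z = 84 is polonium.

Po-215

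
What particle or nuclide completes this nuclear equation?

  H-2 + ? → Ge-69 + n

Conserve mass number: 2 + A = 69 + 1, so A = 68.
Conserve atomic number: 1 + Z = 32 + 0, so Z = 31.
Z = 31 is gallium, so the species is Ga-68.

Ga-68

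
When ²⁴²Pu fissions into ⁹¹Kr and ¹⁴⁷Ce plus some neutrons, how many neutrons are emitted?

Conserve mass number: 242 = 91 + 147 + k, so k = 242 − 238 = 4.
Check atomic number: 94 = 36 + 58 + 0 = 94. ✓

4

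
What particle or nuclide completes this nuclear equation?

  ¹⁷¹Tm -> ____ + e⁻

Yb-171

Conserve mass number: 171 = A + 0, so A = 171.
Conserve atomic number: 69 = Z − 1, so Z = 70.
Z = 70 is ytterbium, so the species is ¹⁷¹Yb.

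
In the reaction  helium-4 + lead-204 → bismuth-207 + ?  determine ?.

Conserve mass number: 4 + 204 = 207 + A, so A = 1.
Conserve atomic number: 2 + 82 = 83 + Z, so Z = 1.
A = 1 and Z = 1 is hydrogen-1 — a proton.

proton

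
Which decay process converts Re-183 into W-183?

ΔA = 183 − 183 = 0; ΔZ = 74 − 75 = -1.
A is unchanged and Z drops by 1 — a proton has become a neutron (β⁺ emission or electron capture).

beta-plus decay or electron capture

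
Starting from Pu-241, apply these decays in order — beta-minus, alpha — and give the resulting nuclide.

Start: (A, Z) = (241, 94).
After β⁻: (241, 95).
After α: (237, 93).
Z = 93 is neptunium.

Np-237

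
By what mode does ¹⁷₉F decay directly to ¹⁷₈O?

beta-plus decay or electron capture

ΔA = 17 − 17 = 0; ΔZ = 8 − 9 = -1.
A is unchanged and Z drops by 1 — a proton has become a neutron (β⁺ emission or electron capture).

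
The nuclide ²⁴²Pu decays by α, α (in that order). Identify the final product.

Th-234

Start: (A, Z) = (242, 94).
After α: (238, 92).
After α: (234, 90).
Z = 90 is thorium.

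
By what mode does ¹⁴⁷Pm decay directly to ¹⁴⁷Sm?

ΔA = 147 − 147 = 0; ΔZ = 62 − 61 = +1.
A is unchanged and Z rises by 1 — a neutron has become a proton (β⁻ decay).

beta-minus decay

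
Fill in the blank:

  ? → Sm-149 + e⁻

Conserve mass number: A = 149 + 0, so A = 149.
Conserve atomic number: Z = 62 − 1, so Z = 61.
Z = 61 is promethium, so the species is Pm-149.

Pm-149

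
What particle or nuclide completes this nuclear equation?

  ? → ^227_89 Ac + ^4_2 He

Pa-231

Conserve mass number: A = 227 + 4, so A = 231.
Conserve atomic number: Z = 89 + 2, so Z = 91.
Z = 91 is protactinium, so the species is ^231_91 Pa.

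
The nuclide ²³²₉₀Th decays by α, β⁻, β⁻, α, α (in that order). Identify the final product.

Start: (A, Z) = (232, 90).
After α: (228, 88).
After β⁻: (228, 89).
After β⁻: (228, 90).
After α: (224, 88).
After α: (220, 86).
Z = 86 is radon.

Rn-220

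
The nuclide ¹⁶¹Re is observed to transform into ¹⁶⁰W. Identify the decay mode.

proton emission

ΔA = 160 − 161 = -1; ΔZ = 74 − 75 = -1.
A drops by 1 and Z drops by 1 — a proton was emitted.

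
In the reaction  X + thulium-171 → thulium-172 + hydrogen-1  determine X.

Conserve mass number: A + 171 = 172 + 1, so A = 2.
Conserve atomic number: Z + 69 = 69 + 1, so Z = 1.
A = 2 and Z = 1 is hydrogen-2 — a deuteron.

deuteron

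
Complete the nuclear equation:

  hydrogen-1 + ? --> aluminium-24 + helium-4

Conserve mass number: 1 + A = 24 + 4, so A = 27.
Conserve atomic number: 1 + Z = 13 + 2, so Z = 14.
Z = 14 is silicon, so the species is silicon-27.

Si-27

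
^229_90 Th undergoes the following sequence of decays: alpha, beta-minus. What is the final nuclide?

Ac-225

Start: (A, Z) = (229, 90).
After α: (225, 88).
After β⁻: (225, 89).
Z = 89 is actinium.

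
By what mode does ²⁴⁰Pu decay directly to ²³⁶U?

ΔA = 236 − 240 = -4; ΔZ = 92 − 94 = -2.
A drops by 4 and Z drops by 2 — the signature of alpha emission.

alpha decay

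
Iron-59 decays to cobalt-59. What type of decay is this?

beta-minus decay

ΔA = 59 − 59 = 0; ΔZ = 27 − 26 = +1.
A is unchanged and Z rises by 1 — a neutron has become a proton (β⁻ decay).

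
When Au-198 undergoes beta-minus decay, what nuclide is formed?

Beta-minus decay: mass number changes by +0, atomic number by +1.
A: 198 = 198; Z: 79 + 1 = 80.
Z = 80 is mercury, so the daughter is Hg-198.

Hg-198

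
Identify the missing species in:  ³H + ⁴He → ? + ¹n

Li-6

Conserve mass number: 3 + 4 = A + 1, so A = 6.
Conserve atomic number: 1 + 2 = Z + 0, so Z = 3.
Z = 3 is lithium, so the species is ⁶Li.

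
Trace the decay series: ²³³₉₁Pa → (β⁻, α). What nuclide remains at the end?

Th-229

Start: (A, Z) = (233, 91).
After β⁻: (233, 92).
After α: (229, 90).
Z = 90 is thorium.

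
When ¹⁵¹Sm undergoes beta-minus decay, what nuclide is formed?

Eu-151

Beta-minus decay: mass number changes by +0, atomic number by +1.
A: 151 = 151; Z: 62 + 1 = 63.
Z = 63 is europium, so the daughter is ¹⁵¹Eu.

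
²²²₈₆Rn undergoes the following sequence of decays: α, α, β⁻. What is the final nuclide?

Start: (A, Z) = (222, 86).
After α: (218, 84).
After α: (214, 82).
After β⁻: (214, 83).
Z = 83 is bismuth.

Bi-214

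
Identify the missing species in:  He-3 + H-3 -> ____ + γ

Li-6

Conserve mass number: 3 + 3 = A + 0, so A = 6.
Conserve atomic number: 2 + 1 = Z + 0, so Z = 3.
Z = 3 is lithium, so the species is Li-6.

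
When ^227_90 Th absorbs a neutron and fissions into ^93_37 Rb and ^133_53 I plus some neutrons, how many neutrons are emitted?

Conserve mass number: 228 = 93 + 133 + k, so k = 228 − 226 = 2.
Check atomic number: 90 = 37 + 53 + 0 = 90. ✓

2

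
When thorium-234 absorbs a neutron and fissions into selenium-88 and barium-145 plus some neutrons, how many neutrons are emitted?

Conserve mass number: 235 = 88 + 145 + k, so k = 235 − 233 = 2.
Check atomic number: 90 = 34 + 56 + 0 = 90. ✓

2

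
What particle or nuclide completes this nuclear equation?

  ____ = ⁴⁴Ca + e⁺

Conserve mass number: A = 44 + 0, so A = 44.
Conserve atomic number: Z = 20 + 1, so Z = 21.
Z = 21 is scandium, so the species is ⁴⁴Sc.

Sc-44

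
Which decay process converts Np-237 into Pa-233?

alpha decay

ΔA = 233 − 237 = -4; ΔZ = 91 − 93 = -2.
A drops by 4 and Z drops by 2 — the signature of alpha emission.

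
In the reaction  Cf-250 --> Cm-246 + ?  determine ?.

Conserve mass number: 250 = 246 + A, so A = 4.
Conserve atomic number: 98 = 96 + Z, so Z = 2.
A = 4 and Z = 2 is He-4 — an alpha particle.

alpha particle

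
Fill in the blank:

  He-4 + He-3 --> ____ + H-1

Li-6

Conserve mass number: 4 + 3 = A + 1, so A = 6.
Conserve atomic number: 2 + 2 = Z + 1, so Z = 3.
Z = 3 is lithium, so the species is Li-6.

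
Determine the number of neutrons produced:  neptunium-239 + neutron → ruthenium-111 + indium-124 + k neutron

5

Conserve mass number: 240 = 111 + 124 + k, so k = 240 − 235 = 5.
Check atomic number: 93 = 44 + 49 + 0 = 93. ✓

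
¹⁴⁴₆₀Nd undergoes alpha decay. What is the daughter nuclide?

Alpha decay: mass number changes by -4, atomic number by -2.
A: 144 − 4 = 140; Z: 60 − 2 = 58.
Z = 58 is cerium, so the daughter is ¹⁴⁰₅₈Ce.

Ce-140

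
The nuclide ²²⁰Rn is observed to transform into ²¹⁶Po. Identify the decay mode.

alpha decay

ΔA = 216 − 220 = -4; ΔZ = 84 − 86 = -2.
A drops by 4 and Z drops by 2 — the signature of alpha emission.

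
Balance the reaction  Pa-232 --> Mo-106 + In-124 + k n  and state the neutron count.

Conserve mass number: 232 = 106 + 124 + k, so k = 232 − 230 = 2.
Check atomic number: 91 = 42 + 49 + 0 = 91. ✓

2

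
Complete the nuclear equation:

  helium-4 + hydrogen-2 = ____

Li-6

Conserve mass number: 4 + 2 = A, so A = 6.
Conserve atomic number: 2 + 1 = Z, so Z = 3.
Z = 3 is lithium, so the species is lithium-6.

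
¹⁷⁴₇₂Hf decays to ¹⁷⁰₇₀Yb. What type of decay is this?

alpha decay

ΔA = 170 − 174 = -4; ΔZ = 70 − 72 = -2.
A drops by 4 and Z drops by 2 — the signature of alpha emission.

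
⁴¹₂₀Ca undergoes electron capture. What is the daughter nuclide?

K-41

Electron capture: mass number changes by +0, atomic number by -1.
A: 41 = 41; Z: 20 − 1 = 19.
Z = 19 is potassium, so the daughter is ⁴¹₁₉K.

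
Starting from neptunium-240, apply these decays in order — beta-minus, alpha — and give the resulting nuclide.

U-236

Start: (A, Z) = (240, 93).
After β⁻: (240, 94).
After α: (236, 92).
Z = 92 is uranium.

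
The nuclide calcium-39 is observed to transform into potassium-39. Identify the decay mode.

beta-plus decay or electron capture

ΔA = 39 − 39 = 0; ΔZ = 19 − 20 = -1.
A is unchanged and Z drops by 1 — a proton has become a neutron (β⁺ emission or electron capture).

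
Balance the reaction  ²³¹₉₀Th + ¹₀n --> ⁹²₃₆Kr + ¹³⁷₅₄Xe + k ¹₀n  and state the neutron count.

3

Conserve mass number: 232 = 92 + 137 + k, so k = 232 − 229 = 3.
Check atomic number: 90 = 36 + 54 + 0 = 90. ✓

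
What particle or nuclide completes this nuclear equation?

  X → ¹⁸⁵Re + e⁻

Conserve mass number: A = 185 + 0, so A = 185.
Conserve atomic number: Z = 75 − 1, so Z = 74.
Z = 74 is tungsten, so the species is ¹⁸⁵W.

W-185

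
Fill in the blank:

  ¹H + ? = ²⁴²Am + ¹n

Conserve mass number: 1 + A = 242 + 1, so A = 242.
Conserve atomic number: 1 + Z = 95 + 0, so Z = 94.
Z = 94 is plutonium, so the species is ²⁴²Pu.

Pu-242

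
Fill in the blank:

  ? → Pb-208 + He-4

Po-212

Conserve mass number: A = 208 + 4, so A = 212.
Conserve atomic number: Z = 82 + 2, so Z = 84.
Z = 84 is polonium, so the species is Po-212.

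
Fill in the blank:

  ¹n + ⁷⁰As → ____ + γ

Conserve mass number: 1 + 70 = A + 0, so A = 71.
Conserve atomic number: 0 + 33 = Z + 0, so Z = 33.
Z = 33 is arsenic, so the species is ⁷¹As.

As-71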